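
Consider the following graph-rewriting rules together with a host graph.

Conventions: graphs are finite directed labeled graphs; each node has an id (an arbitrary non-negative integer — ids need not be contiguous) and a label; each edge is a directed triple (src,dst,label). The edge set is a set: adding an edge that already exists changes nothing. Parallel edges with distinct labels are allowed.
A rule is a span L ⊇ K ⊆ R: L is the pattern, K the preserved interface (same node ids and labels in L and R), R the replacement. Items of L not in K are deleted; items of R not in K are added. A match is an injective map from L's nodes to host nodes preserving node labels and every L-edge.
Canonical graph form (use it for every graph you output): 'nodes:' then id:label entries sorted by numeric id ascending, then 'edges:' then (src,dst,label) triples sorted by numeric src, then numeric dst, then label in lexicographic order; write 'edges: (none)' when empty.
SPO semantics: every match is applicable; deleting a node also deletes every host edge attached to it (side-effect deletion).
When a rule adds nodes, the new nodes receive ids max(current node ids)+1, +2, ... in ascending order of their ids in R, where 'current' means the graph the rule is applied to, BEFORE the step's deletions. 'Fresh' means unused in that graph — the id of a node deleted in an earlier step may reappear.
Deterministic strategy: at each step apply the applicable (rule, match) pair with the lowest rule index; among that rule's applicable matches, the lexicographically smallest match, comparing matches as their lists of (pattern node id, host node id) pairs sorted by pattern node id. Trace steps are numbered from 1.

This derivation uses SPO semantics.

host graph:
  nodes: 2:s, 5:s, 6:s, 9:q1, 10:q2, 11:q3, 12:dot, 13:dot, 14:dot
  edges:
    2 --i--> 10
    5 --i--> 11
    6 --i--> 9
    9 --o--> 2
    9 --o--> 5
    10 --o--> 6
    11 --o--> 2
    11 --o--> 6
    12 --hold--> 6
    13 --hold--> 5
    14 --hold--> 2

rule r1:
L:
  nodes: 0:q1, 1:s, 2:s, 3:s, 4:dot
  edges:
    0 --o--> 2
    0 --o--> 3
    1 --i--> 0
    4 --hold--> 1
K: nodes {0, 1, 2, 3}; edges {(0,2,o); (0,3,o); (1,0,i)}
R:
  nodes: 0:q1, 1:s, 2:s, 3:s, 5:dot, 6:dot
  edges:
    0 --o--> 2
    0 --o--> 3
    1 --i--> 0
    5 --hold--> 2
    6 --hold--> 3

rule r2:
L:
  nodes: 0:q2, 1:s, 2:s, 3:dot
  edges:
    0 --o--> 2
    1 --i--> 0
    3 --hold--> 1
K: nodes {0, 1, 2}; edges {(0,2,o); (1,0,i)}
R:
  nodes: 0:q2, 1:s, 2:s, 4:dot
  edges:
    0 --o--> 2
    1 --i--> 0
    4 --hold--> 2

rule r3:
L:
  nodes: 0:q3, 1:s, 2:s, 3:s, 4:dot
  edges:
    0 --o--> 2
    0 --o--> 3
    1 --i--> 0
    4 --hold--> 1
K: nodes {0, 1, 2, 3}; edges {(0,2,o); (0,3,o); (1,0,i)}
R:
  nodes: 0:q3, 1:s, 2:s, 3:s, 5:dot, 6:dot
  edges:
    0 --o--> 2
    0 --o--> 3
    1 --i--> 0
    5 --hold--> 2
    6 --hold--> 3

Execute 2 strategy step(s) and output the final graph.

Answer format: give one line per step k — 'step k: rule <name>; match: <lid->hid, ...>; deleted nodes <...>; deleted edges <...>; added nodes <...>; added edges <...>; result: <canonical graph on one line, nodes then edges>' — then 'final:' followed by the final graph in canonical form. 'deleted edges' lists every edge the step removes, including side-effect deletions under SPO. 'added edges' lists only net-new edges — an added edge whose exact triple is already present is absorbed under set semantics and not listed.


step 1: rule r1; match: 0->9, 1->6, 2->2, 3->5, 4->12; deleted nodes 12; deleted edges (12,6,hold); added nodes 15, 16; added edges (15,2,hold); (16,5,hold); result: nodes: 2:s, 5:s, 6:s, 9:q1, 10:q2, 11:q3, 13:dot, 14:dot, 15:dot, 16:dot edges: (2,10,i); (5,11,i); (6,9,i); (9,2,o); (9,5,o); (10,6,o); (11,2,o); (11,6,o); (13,5,hold); (14,2,hold); (15,2,hold); (16,5,hold)
step 2: rule r2; match: 0->10, 1->2, 2->6, 3->14; deleted nodes 14; deleted edges (14,2,hold); added nodes 17; added edges (17,6,hold); result: nodes: 2:s, 5:s, 6:s, 9:q1, 10:q2, 11:q3, 13:dot, 15:dot, 16:dot, 17:dot edges: (2,10,i); (5,11,i); (6,9,i); (9,2,o); (9,5,o); (10,6,o); (11,2,o); (11,6,o); (13,5,hold); (15,2,hold); (16,5,hold); (17,6,hold)
final:
nodes: 2:s, 5:s, 6:s, 9:q1, 10:q2, 11:q3, 13:dot, 15:dot, 16:dot, 17:dot
edges: (2,10,i); (5,11,i); (6,9,i); (9,2,o); (9,5,o); (10,6,o); (11,2,o); (11,6,o); (13,5,hold); (15,2,hold); (16,5,hold); (17,6,hold)


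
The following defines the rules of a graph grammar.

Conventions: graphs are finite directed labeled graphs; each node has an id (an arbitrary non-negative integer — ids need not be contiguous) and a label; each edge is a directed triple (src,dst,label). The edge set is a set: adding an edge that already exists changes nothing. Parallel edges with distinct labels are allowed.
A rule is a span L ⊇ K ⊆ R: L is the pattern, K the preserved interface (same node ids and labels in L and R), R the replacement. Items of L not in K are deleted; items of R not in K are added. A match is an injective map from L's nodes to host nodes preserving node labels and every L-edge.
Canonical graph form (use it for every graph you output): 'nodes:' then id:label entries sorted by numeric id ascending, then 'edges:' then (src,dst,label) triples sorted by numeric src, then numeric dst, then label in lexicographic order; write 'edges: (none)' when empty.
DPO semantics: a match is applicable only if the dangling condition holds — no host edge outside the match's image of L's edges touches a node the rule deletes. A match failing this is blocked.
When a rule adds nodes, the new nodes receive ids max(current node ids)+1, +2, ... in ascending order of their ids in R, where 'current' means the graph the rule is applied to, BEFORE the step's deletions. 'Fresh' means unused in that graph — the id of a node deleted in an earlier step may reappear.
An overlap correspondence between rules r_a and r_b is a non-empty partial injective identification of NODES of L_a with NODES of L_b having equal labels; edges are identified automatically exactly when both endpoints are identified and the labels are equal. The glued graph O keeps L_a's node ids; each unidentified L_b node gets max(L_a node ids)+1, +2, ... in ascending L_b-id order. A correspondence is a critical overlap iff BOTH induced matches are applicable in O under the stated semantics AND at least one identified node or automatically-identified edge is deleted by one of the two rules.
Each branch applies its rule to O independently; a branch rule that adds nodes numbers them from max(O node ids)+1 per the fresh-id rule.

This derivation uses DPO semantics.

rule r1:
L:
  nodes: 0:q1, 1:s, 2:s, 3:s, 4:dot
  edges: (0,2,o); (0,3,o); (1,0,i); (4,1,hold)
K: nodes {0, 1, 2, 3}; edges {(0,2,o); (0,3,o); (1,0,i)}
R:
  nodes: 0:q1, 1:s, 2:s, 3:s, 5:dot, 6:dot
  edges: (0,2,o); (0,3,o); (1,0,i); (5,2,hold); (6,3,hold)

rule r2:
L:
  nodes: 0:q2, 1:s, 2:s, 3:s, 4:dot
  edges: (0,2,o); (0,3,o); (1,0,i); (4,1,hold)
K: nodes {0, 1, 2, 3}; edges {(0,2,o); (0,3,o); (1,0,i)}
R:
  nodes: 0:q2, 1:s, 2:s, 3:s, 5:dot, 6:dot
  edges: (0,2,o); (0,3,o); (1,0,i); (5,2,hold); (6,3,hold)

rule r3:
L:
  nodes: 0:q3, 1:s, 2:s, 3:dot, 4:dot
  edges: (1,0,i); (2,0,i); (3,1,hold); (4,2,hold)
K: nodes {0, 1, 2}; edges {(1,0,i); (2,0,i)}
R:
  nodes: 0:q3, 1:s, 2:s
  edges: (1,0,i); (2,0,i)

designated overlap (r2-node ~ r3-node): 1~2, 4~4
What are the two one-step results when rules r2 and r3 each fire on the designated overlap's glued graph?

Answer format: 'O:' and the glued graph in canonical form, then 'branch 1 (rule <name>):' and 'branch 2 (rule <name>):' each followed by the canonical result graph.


O:
nodes: 0:q2, 1:s, 2:s, 3:s, 4:dot, 5:q3, 6:s, 7:dot
edges: (0,2,o); (0,3,o); (1,0,i); (1,5,i); (4,1,hold); (6,5,i); (7,6,hold)
branch 1 (rule r2):
nodes: 0:q2, 1:s, 2:s, 3:s, 5:q3, 6:s, 7:dot, 8:dot, 9:dot
edges: (0,2,o); (0,3,o); (1,0,i); (1,5,i); (6,5,i); (7,6,hold); (8,2,hold); (9,3,hold)
branch 2 (rule r3):
nodes: 0:q2, 1:s, 2:s, 3:s, 5:q3, 6:s
edges: (0,2,o); (0,3,o); (1,0,i); (1,5,i); (6,5,i)


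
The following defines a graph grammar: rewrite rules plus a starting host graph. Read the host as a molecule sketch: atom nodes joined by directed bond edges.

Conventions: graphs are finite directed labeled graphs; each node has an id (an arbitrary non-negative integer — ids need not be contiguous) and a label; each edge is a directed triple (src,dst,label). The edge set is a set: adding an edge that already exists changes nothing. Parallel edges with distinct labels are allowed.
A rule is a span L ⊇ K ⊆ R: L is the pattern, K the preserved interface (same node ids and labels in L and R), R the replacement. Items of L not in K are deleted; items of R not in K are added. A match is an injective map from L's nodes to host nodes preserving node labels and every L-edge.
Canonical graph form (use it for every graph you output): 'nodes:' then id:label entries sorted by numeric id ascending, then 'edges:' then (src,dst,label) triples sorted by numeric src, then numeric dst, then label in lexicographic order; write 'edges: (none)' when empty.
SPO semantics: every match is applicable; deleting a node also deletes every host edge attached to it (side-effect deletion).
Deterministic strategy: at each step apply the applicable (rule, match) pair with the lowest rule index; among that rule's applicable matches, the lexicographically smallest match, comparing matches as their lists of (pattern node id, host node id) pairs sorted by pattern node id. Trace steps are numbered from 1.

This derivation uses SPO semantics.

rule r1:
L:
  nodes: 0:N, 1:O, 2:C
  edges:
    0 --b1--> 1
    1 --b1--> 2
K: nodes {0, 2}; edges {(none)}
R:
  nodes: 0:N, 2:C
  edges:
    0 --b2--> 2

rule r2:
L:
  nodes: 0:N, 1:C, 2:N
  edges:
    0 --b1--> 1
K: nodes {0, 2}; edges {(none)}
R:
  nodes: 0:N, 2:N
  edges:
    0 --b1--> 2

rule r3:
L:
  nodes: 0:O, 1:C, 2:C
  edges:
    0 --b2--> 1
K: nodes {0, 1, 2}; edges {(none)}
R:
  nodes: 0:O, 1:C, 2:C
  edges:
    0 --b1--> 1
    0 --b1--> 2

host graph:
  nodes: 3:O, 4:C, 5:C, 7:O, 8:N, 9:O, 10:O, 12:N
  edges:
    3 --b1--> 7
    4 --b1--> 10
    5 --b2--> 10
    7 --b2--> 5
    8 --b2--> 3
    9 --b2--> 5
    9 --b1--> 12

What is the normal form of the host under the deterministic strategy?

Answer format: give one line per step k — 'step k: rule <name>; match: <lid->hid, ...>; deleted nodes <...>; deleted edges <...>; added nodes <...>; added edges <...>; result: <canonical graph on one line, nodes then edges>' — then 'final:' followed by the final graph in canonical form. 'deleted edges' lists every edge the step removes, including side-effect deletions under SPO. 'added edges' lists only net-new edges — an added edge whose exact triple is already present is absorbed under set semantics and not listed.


step 1: rule r3; match: 0->7, 1->5, 2->4; deleted nodes (none); deleted edges (7,5,b2); added nodes (none); added edges (7,4,b1); (7,5,b1); result: nodes: 3:O, 4:C, 5:C, 7:O, 8:N, 9:O, 10:O, 12:N edges: (3,7,b1); (4,10,b1); (5,10,b2); (7,4,b1); (7,5,b1); (8,3,b2); (9,5,b2); (9,12,b1)
step 2: rule r3; match: 0->9, 1->5, 2->4; deleted nodes (none); deleted edges (9,5,b2); added nodes (none); added edges (9,4,b1); (9,5,b1); result: nodes: 3:O, 4:C, 5:C, 7:O, 8:N, 9:O, 10:O, 12:N edges: (3,7,b1); (4,10,b1); (5,10,b2); (7,4,b1); (7,5,b1); (8,3,b2); (9,4,b1); (9,5,b1); (9,12,b1)
final:
nodes: 3:O, 4:C, 5:C, 7:O, 8:N, 9:O, 10:O, 12:N
edges: (3,7,b1); (4,10,b1); (5,10,b2); (7,4,b1); (7,5,b1); (8,3,b2); (9,4,b1); (9,5,b1); (9,12,b1)


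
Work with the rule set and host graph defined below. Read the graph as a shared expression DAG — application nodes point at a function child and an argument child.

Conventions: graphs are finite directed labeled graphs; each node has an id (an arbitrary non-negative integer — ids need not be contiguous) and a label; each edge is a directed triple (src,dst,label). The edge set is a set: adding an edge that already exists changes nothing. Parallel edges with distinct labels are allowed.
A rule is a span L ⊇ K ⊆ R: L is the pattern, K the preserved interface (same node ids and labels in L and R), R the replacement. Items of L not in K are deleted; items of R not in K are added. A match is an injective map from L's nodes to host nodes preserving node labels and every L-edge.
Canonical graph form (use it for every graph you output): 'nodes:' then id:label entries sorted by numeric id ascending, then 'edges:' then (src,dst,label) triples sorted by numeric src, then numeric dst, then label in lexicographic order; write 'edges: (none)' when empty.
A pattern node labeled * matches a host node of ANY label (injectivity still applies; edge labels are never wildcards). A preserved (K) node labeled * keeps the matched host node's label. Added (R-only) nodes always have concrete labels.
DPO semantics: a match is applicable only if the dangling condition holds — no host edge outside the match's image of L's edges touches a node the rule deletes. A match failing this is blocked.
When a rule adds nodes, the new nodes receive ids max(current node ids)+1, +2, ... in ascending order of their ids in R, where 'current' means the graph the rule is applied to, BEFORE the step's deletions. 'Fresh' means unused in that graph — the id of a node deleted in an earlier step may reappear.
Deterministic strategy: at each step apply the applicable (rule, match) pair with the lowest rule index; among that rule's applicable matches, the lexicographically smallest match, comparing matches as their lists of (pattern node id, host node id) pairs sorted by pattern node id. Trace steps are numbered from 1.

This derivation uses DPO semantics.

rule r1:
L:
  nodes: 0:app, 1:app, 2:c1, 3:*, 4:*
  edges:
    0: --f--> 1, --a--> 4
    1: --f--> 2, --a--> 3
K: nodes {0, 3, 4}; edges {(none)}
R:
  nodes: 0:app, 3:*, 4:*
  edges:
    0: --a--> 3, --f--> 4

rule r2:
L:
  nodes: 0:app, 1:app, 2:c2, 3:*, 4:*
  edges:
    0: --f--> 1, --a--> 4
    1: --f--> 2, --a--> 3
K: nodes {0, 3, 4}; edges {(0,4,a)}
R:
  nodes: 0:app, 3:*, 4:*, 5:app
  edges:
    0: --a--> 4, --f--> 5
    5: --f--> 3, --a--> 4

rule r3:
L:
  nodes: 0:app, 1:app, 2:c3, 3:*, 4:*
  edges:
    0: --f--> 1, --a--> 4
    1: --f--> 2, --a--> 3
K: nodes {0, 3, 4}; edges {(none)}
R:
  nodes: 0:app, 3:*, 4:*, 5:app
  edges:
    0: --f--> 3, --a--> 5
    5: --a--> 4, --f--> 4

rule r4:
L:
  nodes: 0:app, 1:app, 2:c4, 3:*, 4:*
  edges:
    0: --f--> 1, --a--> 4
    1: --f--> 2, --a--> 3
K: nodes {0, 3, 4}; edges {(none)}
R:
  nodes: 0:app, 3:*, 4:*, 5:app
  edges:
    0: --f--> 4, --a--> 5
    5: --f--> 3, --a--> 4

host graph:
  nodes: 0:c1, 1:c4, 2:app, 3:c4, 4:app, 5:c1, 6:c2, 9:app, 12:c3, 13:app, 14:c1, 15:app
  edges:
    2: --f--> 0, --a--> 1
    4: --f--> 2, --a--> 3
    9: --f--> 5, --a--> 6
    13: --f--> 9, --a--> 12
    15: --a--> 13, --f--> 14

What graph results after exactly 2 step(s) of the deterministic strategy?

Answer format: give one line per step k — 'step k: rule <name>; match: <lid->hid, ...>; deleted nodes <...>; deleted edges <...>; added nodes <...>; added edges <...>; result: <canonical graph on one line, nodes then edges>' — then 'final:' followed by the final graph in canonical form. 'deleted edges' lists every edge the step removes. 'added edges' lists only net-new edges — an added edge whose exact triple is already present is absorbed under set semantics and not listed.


step 1: rule r1; match: 0->4, 1->2, 2->0, 3->1, 4->3; deleted nodes 0, 2; deleted edges (2,0,f); (2,1,a); (4,2,f); (4,3,a); added nodes (none); added edges (4,1,a); (4,3,f); result: nodes: 1:c4, 3:c4, 4:app, 5:c1, 6:c2, 9:app, 12:c3, 13:app, 14:c1, 15:app edges: (4,1,a); (4,3,f); (9,5,f); (9,6,a); (13,9,f); (13,12,a); (15,13,a); (15,14,f)
step 2: rule r1; match: 0->13, 1->9, 2->5, 3->6, 4->12; deleted nodes 5, 9; deleted edges (9,5,f); (9,6,a); (13,9,f); (13,12,a); added nodes (none); added edges (13,6,a); (13,12,f); result: nodes: 1:c4, 3:c4, 4:app, 6:c2, 12:c3, 13:app, 14:c1, 15:app edges: (4,1,a); (4,3,f); (13,6,a); (13,12,f); (15,13,a); (15,14,f)
final:
nodes: 1:c4, 3:c4, 4:app, 6:c2, 12:c3, 13:app, 14:c1, 15:app
edges: (4,1,a); (4,3,f); (13,6,a); (13,12,f); (15,13,a); (15,14,f)


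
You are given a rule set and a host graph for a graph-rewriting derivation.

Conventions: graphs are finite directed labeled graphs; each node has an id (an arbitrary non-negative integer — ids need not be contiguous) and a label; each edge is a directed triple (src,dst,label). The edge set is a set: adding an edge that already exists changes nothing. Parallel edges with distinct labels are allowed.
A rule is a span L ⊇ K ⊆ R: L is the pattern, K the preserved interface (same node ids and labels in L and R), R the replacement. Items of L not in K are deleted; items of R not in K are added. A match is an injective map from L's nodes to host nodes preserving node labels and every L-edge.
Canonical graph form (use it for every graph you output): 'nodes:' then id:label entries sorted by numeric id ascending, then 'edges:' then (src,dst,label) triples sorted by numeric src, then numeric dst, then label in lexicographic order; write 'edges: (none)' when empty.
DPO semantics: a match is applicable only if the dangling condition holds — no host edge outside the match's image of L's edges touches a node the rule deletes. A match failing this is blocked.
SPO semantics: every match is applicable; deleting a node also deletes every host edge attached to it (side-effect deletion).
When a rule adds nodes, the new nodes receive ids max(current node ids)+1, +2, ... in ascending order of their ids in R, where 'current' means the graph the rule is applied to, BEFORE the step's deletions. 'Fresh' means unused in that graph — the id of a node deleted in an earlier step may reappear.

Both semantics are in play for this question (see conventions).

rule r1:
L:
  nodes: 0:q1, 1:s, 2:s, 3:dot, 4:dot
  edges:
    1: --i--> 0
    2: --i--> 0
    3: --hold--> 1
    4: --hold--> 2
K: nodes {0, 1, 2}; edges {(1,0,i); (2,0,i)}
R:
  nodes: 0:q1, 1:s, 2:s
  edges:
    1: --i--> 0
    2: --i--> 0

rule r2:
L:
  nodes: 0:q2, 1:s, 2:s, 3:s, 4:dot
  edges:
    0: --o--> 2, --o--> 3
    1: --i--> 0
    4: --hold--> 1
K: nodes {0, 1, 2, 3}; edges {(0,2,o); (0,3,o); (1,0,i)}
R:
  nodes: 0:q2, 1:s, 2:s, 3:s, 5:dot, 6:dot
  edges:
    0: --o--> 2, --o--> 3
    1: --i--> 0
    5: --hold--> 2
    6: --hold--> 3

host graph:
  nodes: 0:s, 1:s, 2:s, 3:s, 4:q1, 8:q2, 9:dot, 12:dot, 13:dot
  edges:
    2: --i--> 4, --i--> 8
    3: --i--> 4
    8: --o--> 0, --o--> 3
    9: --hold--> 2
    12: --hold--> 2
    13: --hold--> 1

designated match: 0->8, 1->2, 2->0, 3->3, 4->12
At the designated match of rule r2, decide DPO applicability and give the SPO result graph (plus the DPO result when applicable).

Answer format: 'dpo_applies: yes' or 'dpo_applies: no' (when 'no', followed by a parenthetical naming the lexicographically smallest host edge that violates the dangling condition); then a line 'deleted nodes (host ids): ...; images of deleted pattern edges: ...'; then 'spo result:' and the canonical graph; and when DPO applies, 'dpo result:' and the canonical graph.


dpo_applies: yes
deleted nodes (host ids): 12; images of deleted pattern edges: (12,2,hold)
spo result:
nodes: 0:s, 1:s, 2:s, 3:s, 4:q1, 8:q2, 9:dot, 13:dot, 14:dot, 15:dot
edges: (2,4,i); (2,8,i); (3,4,i); (8,0,o); (8,3,o); (9,2,hold); (13,1,hold); (14,0,hold); (15,3,hold)
dpo result:
nodes: 0:s, 1:s, 2:s, 3:s, 4:q1, 8:q2, 9:dot, 13:dot, 14:dot, 15:dot
edges: (2,4,i); (2,8,i); (3,4,i); (8,0,o); (8,3,o); (9,2,hold); (13,1,hold); (14,0,hold); (15,3,hold)


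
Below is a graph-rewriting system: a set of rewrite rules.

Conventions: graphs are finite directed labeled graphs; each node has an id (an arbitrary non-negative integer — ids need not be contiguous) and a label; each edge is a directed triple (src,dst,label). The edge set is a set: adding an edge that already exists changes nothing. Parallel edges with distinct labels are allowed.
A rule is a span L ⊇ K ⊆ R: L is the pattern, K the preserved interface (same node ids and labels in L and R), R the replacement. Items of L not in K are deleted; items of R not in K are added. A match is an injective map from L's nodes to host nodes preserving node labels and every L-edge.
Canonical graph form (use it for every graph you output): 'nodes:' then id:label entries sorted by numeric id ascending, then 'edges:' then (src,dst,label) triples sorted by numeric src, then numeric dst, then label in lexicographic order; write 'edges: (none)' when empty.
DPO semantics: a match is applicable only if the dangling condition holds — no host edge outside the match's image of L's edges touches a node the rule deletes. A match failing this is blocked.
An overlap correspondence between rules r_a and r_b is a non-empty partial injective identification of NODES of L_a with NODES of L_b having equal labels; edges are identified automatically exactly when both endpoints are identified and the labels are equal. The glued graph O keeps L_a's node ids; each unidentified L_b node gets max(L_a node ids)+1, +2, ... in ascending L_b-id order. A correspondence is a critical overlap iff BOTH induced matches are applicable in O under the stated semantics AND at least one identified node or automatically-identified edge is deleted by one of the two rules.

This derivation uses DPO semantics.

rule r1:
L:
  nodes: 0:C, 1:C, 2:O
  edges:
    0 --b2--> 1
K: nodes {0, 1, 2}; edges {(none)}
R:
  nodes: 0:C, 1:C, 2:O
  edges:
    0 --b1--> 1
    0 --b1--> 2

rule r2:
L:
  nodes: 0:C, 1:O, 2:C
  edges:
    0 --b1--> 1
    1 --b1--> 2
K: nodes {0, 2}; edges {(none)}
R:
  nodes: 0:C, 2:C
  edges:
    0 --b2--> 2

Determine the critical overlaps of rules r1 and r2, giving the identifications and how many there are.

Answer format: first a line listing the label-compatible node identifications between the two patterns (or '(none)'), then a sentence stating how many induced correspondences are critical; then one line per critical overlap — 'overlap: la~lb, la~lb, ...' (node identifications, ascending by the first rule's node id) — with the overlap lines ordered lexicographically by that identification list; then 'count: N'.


label-compatible node identifications between L(r1) and L(r2): 0~0, 0~2, 1~0, 1~2, 2~1
7 of the induced correspondences are critical overlaps of r1 and r2.
overlap: 0~0, 1~2, 2~1
overlap: 0~0, 2~1
overlap: 0~2, 1~0, 2~1
overlap: 0~2, 2~1
overlap: 1~0, 2~1
overlap: 1~2, 2~1
overlap: 2~1
count: 7


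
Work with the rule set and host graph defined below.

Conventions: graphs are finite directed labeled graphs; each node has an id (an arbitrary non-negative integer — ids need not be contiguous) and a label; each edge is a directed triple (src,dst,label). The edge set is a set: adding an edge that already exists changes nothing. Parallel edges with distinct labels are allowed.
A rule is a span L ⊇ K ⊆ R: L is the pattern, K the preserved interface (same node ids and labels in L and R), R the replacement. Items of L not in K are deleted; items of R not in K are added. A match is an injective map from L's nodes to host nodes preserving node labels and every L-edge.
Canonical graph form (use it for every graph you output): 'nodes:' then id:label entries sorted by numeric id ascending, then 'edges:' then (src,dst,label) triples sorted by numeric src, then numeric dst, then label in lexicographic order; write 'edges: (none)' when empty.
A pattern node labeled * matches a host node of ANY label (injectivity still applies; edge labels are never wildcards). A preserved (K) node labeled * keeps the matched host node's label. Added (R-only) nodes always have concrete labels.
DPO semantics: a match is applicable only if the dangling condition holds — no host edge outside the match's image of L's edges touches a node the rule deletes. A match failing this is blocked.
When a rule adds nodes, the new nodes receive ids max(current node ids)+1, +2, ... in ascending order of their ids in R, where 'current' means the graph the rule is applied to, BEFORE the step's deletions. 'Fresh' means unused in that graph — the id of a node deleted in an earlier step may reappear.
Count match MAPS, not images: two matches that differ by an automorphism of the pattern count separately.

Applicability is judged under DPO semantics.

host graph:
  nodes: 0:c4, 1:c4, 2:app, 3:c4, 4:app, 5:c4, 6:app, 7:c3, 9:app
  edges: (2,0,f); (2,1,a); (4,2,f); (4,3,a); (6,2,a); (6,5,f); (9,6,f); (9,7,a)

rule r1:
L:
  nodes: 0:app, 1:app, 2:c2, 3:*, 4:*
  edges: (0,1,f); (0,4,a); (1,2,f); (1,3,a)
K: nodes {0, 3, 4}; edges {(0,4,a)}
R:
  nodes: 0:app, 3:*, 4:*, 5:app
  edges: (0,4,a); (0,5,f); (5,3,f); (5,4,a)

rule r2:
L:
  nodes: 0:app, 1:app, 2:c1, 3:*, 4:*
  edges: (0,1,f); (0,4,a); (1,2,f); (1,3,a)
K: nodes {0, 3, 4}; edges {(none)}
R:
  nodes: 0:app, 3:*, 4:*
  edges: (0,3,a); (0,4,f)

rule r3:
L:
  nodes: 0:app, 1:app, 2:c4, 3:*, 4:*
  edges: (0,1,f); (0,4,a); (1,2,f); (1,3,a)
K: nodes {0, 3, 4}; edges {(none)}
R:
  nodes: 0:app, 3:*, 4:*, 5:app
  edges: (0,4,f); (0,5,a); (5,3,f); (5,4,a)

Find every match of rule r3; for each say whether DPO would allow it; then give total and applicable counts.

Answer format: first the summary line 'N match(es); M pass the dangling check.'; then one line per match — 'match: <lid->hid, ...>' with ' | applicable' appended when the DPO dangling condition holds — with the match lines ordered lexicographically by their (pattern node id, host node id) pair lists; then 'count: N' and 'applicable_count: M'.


2 match(es); 1 pass the dangling check.
match: 0->4, 1->2, 2->0, 3->1, 4->3
match: 0->9, 1->6, 2->5, 3->2, 4->7 | applicable
count: 2
applicable_count: 1


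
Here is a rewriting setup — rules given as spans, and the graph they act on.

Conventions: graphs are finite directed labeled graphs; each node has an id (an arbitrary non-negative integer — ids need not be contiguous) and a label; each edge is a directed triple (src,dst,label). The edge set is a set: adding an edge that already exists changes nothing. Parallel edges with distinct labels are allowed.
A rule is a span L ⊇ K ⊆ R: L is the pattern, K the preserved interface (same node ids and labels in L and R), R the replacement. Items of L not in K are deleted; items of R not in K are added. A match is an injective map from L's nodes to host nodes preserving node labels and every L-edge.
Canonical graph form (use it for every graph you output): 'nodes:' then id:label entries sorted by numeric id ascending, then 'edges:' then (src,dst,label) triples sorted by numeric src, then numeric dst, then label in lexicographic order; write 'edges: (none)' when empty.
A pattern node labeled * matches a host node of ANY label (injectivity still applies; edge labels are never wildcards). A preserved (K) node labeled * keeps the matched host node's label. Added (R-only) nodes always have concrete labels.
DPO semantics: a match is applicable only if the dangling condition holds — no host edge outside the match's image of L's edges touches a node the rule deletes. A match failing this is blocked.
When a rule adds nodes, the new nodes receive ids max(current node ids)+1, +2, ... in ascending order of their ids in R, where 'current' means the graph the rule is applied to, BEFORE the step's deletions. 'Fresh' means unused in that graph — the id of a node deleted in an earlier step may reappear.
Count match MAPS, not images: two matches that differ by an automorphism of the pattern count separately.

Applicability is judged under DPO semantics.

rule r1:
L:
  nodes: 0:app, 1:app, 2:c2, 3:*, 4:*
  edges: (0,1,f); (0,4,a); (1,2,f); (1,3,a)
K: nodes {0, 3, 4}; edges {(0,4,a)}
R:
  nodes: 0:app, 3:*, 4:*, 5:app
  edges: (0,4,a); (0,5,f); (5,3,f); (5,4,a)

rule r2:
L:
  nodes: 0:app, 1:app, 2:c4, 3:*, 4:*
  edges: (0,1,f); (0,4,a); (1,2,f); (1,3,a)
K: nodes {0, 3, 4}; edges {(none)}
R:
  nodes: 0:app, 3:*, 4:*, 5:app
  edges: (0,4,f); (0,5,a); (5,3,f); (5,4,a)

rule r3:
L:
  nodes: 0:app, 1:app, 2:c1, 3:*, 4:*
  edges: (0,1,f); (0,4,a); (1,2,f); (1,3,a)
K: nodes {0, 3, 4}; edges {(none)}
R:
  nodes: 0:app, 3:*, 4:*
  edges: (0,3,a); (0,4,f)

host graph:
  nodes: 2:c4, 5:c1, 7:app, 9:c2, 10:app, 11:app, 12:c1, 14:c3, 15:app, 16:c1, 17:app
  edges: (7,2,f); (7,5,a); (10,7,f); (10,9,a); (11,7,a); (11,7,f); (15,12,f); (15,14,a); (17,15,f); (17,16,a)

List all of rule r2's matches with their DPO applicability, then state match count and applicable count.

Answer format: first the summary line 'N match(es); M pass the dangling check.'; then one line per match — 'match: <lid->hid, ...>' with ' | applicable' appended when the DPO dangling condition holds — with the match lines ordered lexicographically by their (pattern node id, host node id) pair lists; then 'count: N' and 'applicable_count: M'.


1 match(es); 0 pass the dangling check.
match: 0->10, 1->7, 2->2, 3->5, 4->9
count: 1
applicable_count: 0


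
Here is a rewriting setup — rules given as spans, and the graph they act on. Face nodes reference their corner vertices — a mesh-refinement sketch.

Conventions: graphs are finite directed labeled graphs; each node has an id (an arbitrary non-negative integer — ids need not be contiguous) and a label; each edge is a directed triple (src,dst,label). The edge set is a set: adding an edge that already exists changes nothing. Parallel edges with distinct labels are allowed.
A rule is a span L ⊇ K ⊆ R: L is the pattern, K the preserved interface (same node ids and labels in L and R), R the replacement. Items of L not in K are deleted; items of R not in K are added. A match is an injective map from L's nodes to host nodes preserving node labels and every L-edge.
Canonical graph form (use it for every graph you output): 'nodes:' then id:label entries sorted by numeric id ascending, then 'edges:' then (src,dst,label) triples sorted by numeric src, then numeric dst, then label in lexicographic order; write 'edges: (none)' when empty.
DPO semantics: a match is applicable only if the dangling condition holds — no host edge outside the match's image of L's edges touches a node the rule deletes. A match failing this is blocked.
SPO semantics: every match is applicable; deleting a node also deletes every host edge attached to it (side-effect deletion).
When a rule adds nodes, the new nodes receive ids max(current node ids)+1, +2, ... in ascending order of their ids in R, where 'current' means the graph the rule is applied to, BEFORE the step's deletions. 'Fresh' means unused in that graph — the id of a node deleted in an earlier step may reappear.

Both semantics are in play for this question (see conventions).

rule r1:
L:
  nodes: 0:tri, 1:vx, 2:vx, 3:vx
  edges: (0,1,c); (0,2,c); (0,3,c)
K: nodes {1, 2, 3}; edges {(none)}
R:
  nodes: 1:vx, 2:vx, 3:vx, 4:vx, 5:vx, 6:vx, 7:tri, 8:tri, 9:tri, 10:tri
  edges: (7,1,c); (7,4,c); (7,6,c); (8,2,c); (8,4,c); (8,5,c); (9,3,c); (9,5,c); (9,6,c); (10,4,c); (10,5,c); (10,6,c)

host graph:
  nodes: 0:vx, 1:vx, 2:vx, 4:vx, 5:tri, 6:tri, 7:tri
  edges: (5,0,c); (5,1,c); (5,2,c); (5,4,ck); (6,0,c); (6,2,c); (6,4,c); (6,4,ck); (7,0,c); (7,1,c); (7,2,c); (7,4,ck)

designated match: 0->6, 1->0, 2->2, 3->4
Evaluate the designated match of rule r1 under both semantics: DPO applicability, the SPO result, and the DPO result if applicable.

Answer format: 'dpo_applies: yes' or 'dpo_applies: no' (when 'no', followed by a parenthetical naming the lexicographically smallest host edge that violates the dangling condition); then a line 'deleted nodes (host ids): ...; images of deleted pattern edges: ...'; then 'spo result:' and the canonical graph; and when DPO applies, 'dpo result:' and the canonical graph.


dpo_applies: no
(the rule deletes node 6, which keeps host edge (6,4,ck) outside the match image — the dangling condition fails, DPO blocks; SPO proceeds and side-deletes such edges)
deleted nodes (host ids): 6; images of deleted pattern edges: (6,0,c); (6,2,c); (6,4,c)
spo result:
nodes: 0:vx, 1:vx, 2:vx, 4:vx, 5:tri, 7:tri, 8:vx, 9:vx, 10:vx, 11:tri, 12:tri, 13:tri, 14:tri
edges: (5,0,c); (5,1,c); (5,2,c); (5,4,ck); (7,0,c); (7,1,c); (7,2,c); (7,4,ck); (11,0,c); (11,8,c); (11,10,c); (12,2,c); (12,8,c); (12,9,c); (13,4,c); (13,9,c); (13,10,c); (14,8,c); (14,9,c); (14,10,c)


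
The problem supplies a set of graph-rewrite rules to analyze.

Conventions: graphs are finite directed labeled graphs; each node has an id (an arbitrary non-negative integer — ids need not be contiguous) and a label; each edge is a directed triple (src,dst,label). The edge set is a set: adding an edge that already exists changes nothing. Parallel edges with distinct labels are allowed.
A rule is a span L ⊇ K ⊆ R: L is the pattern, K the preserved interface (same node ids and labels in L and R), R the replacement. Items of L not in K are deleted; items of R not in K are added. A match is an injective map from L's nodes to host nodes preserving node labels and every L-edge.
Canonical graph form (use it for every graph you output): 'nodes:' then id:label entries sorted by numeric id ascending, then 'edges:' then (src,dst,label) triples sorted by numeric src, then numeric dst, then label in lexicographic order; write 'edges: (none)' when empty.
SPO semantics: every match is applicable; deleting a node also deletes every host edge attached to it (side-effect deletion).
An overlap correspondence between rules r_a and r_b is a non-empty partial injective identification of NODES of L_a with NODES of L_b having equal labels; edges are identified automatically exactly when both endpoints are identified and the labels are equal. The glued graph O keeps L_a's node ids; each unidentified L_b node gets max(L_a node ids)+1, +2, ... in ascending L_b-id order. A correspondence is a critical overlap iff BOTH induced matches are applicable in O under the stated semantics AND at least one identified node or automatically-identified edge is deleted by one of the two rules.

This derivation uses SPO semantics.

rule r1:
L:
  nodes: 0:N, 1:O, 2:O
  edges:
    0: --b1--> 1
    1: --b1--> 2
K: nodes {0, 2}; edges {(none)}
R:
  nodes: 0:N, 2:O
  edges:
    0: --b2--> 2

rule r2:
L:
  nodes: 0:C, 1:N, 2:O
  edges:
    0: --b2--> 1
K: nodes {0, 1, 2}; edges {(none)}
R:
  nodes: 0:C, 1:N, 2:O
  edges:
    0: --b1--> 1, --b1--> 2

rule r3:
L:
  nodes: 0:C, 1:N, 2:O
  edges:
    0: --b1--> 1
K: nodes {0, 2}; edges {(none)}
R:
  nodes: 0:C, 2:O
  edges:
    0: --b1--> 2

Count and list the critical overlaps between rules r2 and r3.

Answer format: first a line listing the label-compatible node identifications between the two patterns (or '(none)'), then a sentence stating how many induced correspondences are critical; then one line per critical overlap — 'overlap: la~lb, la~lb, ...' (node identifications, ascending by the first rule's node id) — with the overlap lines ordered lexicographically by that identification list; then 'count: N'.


label-compatible node identifications between L(r2) and L(r3): 0~0, 1~1, 2~2
4 of the induced correspondences are critical overlaps of r2 and r3.
overlap: 0~0, 1~1
overlap: 0~0, 1~1, 2~2
overlap: 1~1
overlap: 1~1, 2~2
count: 4


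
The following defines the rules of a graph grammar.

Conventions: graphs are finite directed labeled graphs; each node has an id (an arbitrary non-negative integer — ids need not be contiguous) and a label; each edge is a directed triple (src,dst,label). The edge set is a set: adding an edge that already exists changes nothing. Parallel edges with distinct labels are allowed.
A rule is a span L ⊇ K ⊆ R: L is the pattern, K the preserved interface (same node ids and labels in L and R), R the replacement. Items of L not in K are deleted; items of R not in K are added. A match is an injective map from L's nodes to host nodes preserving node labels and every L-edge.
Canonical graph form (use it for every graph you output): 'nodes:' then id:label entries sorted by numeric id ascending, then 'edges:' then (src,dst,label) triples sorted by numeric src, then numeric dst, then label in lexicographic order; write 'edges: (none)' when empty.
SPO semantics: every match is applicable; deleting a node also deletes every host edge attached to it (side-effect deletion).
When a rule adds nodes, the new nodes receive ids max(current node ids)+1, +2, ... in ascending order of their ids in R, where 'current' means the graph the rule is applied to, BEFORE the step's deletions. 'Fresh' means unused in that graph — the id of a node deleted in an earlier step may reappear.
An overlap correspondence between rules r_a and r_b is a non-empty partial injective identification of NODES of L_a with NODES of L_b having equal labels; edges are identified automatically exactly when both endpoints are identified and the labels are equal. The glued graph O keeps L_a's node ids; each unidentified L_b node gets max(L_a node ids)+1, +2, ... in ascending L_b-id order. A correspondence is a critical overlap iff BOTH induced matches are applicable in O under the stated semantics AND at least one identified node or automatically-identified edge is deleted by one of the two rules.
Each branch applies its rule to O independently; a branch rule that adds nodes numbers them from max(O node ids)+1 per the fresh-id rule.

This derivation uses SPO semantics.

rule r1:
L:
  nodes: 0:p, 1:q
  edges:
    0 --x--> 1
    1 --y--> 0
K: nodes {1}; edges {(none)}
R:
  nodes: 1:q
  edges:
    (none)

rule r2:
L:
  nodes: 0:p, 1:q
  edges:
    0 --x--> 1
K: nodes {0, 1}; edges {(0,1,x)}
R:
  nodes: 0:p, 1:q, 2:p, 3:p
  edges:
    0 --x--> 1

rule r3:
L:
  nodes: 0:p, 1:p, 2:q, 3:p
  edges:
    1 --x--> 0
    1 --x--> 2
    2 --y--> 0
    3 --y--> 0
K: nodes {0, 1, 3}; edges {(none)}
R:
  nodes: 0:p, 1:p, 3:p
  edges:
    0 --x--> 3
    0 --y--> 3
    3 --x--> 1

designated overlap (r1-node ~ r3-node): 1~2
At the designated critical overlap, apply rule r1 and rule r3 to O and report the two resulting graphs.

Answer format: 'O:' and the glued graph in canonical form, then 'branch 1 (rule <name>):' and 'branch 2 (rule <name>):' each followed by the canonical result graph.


O:
nodes: 0:p, 1:q, 2:p, 3:p, 4:p
edges: (0,1,x); (1,0,y); (1,2,y); (3,1,x); (3,2,x); (4,2,y)
branch 1 (rule r1):
nodes: 1:q, 2:p, 3:p, 4:p
edges: (1,2,y); (3,1,x); (3,2,x); (4,2,y)
branch 2 (rule r3):
nodes: 0:p, 2:p, 3:p, 4:p
edges: (2,4,x); (2,4,y); (4,3,x)


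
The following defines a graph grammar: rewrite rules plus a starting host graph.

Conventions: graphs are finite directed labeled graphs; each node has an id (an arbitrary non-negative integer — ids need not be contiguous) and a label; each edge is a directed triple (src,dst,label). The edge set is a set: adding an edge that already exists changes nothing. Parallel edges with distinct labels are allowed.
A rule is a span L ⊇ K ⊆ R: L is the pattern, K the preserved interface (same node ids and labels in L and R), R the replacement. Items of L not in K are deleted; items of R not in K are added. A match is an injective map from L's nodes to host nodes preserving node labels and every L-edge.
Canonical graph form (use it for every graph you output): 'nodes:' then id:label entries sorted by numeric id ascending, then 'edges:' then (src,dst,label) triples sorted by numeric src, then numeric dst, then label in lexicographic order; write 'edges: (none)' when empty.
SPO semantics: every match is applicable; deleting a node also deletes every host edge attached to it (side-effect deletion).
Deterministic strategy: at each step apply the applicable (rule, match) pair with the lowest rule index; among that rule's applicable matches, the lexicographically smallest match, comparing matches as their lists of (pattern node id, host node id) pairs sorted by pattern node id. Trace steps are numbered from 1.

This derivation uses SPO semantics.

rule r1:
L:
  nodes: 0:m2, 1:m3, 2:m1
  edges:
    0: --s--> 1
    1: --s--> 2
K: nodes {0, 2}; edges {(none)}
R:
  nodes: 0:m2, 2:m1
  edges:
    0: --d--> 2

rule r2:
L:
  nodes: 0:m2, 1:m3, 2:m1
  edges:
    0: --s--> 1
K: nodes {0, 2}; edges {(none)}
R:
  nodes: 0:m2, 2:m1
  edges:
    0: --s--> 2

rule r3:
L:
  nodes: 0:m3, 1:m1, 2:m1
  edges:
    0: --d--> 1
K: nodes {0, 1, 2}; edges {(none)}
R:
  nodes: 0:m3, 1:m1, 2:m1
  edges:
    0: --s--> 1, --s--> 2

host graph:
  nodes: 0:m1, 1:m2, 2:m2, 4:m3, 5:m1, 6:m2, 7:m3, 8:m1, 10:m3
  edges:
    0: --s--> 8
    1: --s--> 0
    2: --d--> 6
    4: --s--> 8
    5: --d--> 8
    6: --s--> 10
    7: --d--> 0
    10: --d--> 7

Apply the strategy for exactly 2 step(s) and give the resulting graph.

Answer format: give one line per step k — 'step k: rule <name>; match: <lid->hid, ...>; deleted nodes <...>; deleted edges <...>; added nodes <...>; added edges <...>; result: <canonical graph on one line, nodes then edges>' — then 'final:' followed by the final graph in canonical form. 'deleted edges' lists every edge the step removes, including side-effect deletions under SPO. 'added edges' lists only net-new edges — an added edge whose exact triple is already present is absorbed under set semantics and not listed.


step 1: rule r2; match: 0->6, 1->10, 2->0; deleted nodes 10; deleted edges (6,10,s); (10,7,d); added nodes (none); added edges (6,0,s); result: nodes: 0:m1, 1:m2, 2:m2, 4:m3, 5:m1, 6:m2, 7:m3, 8:m1 edges: (0,8,s); (1,0,s); (2,6,d); (4,8,s); (5,8,d); (6,0,s); (7,0,d)
step 2: rule r3; match: 0->7, 1->0, 2->5; deleted nodes (none); deleted edges (7,0,d); added nodes (none); added edges (7,0,s); (7,5,s); result: nodes: 0:m1, 1:m2, 2:m2, 4:m3, 5:m1, 6:m2, 7:m3, 8:m1 edges: (0,8,s); (1,0,s); (2,6,d); (4,8,s); (5,8,d); (6,0,s); (7,0,s); (7,5,s)
final:
nodes: 0:m1, 1:m2, 2:m2, 4:m3, 5:m1, 6:m2, 7:m3, 8:m1
edges: (0,8,s); (1,0,s); (2,6,d); (4,8,s); (5,8,d); (6,0,s); (7,0,s); (7,5,s)
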